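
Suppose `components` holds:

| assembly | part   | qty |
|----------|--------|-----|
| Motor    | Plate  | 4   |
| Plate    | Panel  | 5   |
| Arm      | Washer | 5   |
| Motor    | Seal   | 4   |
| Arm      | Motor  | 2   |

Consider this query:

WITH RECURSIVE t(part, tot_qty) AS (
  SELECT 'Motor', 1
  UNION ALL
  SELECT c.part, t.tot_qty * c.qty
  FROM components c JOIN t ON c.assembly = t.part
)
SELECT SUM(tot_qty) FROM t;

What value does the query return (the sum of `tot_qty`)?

Base: (Motor, tot_qty=1).
Iteration 1: components of {Motor} -> Plate = 1*4 = 4, Seal = 1*4 = 4.
Iteration 2: components of {Plate,Seal} -> Panel = 4*5 = 20.
Iteration 3: no further components; recursion stops.
SUM(tot_qty) = 1 + 4 + 4 + 20 = 29.

29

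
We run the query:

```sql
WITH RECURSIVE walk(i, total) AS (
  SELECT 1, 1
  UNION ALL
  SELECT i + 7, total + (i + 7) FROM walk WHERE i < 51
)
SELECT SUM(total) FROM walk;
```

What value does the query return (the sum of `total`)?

885

Base: i=1, total=1.
Iteration 1: 1 < 51 holds -> i = 1 + 7 = 8, total = 1 + 8 = 9.
Iteration 2: 8 < 51 holds -> i = 8 + 7 = 15, total = 9 + 15 = 24.
Iteration 3: 15 < 51 holds -> i = 15 + 7 = 22, total = 24 + 22 = 46.
Iteration 4: 22 < 51 holds -> i = 22 + 7 = 29, total = 46 + 29 = 75.
Iteration 5: 29 < 51 holds -> i = 29 + 7 = 36, total = 75 + 36 = 111.
Iteration 6: 36 < 51 holds -> i = 36 + 7 = 43, total = 111 + 43 = 154.
Iteration 7: 43 < 51 holds -> i = 43 + 7 = 50, total = 154 + 50 = 204.
Iteration 8: 50 < 51 holds -> i = 50 + 7 = 57, total = 204 + 57 = 261.
Iteration 9: 57 < 51 fails; recursion stops.
SUM(total) = 1 + 9 + 24 + 46 + 75 + 111 + 154 + 204 + 261 = 885.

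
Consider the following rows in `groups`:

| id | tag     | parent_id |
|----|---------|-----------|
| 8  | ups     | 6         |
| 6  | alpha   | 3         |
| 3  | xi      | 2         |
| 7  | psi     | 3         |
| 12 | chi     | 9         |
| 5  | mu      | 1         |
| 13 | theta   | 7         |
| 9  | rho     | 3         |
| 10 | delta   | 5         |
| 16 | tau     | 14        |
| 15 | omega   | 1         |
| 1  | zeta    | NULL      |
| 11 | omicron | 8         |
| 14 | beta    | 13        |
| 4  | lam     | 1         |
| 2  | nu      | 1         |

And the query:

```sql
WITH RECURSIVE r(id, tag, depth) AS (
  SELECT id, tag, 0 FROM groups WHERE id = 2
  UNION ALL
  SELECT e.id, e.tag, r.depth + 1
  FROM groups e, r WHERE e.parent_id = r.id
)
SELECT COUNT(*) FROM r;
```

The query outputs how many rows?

11

Base: id=2 (nu) at depth 0.
Iteration 1: rows with parent_id in {2} -> xi (id 3, depth 1).
Iteration 2: rows with parent_id in {3} -> alpha (id 6, depth 2), psi (id 7, depth 2), rho (id 9, depth 2).
Iteration 3: rows with parent_id in {6,7,9} -> ups (id 8, depth 3), chi (id 12, depth 3), theta (id 13, depth 3).
Iteration 4: rows with parent_id in {8,12,13} -> omicron (id 11, depth 4), beta (id 14, depth 4).
Iteration 5: rows with parent_id in {11,14} -> tau (id 16, depth 5).
Iteration 6: no rows with parent_id in {16}; recursion stops.
Total rows emitted: 11.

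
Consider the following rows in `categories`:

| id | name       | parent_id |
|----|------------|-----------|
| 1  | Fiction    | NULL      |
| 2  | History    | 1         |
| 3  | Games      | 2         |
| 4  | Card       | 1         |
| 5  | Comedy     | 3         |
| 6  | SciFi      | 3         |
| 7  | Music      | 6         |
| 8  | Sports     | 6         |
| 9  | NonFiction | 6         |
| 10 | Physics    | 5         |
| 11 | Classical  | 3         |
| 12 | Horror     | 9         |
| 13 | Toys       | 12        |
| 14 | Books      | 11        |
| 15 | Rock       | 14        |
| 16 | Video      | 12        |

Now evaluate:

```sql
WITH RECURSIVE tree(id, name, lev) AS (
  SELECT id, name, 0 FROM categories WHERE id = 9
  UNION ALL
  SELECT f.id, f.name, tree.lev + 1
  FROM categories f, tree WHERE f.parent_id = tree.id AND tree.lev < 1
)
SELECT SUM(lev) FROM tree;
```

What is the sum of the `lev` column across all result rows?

Base: id=9 (NonFiction) at lev 0.
Iteration 1: rows with parent_id in {9} -> Horror (id 12, lev 1).
Iteration 2: lev < 1 fails for all current rows; recursion stops.
SUM(lev) = 0 + 1 = 1.

1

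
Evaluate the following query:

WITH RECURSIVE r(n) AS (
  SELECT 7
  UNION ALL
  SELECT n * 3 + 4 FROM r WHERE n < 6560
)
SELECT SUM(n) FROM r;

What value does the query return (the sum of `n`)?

Base: n=7.
Iteration 1: 7 < 6560 holds -> n = 7 * 3 + 4 = 25.
Iteration 2: 25 < 6560 holds -> n = 25 * 3 + 4 = 79.
Iteration 3: 79 < 6560 holds -> n = 79 * 3 + 4 = 241.
Iteration 4: 241 < 6560 holds -> n = 241 * 3 + 4 = 727.
Iteration 5: 727 < 6560 holds -> n = 727 * 3 + 4 = 2185.
Iteration 6: 2185 < 6560 holds -> n = 2185 * 3 + 4 = 6559.
Iteration 7: 6559 < 6560 holds -> n = 6559 * 3 + 4 = 19681.
Iteration 8: 19681 < 6560 fails; recursion stops.
SUM(n) = 7 + 25 + 79 + 241 + 727 + 2185 + 6559 + 19681 = 29504.

29504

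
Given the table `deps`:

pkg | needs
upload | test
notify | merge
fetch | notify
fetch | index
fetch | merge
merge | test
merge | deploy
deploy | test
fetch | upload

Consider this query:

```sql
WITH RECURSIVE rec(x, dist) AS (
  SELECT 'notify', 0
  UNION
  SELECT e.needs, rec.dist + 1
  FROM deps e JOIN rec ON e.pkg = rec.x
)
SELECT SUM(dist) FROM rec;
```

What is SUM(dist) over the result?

8

Base: (notify, dist=0).
Iteration 1: edges from {notify} -> (merge, dist=1).
Iteration 2: edges from {merge} -> (deploy, dist=2), (test, dist=2).
Iteration 3: edges from {deploy,test} -> (test, dist=3).
Iteration 4: no outgoing edges from {test}; recursion stops.
SUM(dist) = 0 + 1 + 2 + 2 + 3 = 8.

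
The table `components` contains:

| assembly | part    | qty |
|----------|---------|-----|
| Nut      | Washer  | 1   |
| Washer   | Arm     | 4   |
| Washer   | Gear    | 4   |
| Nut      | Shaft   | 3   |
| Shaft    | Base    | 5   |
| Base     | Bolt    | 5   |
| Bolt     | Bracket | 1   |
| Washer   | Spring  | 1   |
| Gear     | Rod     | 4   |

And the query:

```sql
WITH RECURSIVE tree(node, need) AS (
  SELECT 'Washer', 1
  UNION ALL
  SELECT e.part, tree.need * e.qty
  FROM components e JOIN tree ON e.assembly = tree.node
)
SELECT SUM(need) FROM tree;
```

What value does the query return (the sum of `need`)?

26

Base: (Washer, need=1).
Iteration 1: components of {Washer} -> Arm = 1*4 = 4, Gear = 1*4 = 4, Spring = 1*1 = 1.
Iteration 2: components of {Arm,Gear,Spring} -> Rod = 4*4 = 16.
Iteration 3: no further components; recursion stops.
SUM(need) = 1 + 4 + 4 + 1 + 16 = 26.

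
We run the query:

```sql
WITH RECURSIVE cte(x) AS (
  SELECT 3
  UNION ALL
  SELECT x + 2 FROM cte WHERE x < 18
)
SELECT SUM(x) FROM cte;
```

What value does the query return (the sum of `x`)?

Base: x=3.
Iteration 1: 3 < 18 holds -> x = 3 + 2 = 5.
Iteration 2: 5 < 18 holds -> x = 5 + 2 = 7.
Iteration 3: 7 < 18 holds -> x = 7 + 2 = 9.
Iteration 4: 9 < 18 holds -> x = 9 + 2 = 11.
Iteration 5: 11 < 18 holds -> x = 11 + 2 = 13.
Iteration 6: 13 < 18 holds -> x = 13 + 2 = 15.
Iteration 7: 15 < 18 holds -> x = 15 + 2 = 17.
Iteration 8: 17 < 18 holds -> x = 17 + 2 = 19.
Iteration 9: 19 < 18 fails; recursion stops.
SUM(x) = 3 + 5 + 7 + 9 + 11 + 13 + 15 + 17 + 19 = 99.

99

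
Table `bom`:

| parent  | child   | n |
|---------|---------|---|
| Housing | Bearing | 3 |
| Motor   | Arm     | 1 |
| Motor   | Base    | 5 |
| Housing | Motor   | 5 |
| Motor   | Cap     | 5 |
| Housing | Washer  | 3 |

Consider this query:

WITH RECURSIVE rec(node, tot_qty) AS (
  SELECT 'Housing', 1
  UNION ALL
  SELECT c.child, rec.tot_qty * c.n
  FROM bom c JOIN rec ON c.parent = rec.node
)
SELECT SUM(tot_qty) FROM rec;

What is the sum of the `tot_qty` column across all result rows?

67

Base: (Housing, tot_qty=1).
Iteration 1: components of {Housing} -> Bearing = 1*3 = 3, Motor = 1*5 = 5, Washer = 1*3 = 3.
Iteration 2: components of {Bearing,Motor,Washer} -> Arm = 5*1 = 5, Base = 5*5 = 25, Cap = 5*5 = 25.
Iteration 3: no further components; recursion stops.
SUM(tot_qty) = 1 + 5 + 3 + 3 + 25 + 25 + 5 = 67.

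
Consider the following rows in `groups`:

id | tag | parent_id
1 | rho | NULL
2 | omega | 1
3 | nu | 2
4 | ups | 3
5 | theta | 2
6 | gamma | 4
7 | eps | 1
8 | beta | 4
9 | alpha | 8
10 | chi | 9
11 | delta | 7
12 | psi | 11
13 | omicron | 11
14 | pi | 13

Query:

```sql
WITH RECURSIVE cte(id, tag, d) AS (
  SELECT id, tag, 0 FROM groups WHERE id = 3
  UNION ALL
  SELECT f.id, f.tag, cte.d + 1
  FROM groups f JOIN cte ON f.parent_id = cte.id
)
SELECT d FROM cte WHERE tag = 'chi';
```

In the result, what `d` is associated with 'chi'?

Base: id=3 (nu) at d 0.
Iteration 1: rows with parent_id in {3} -> ups (id 4, d 1).
Iteration 2: rows with parent_id in {4} -> gamma (id 6, d 2), beta (id 8, d 2).
Iteration 3: rows with parent_id in {6,8} -> alpha (id 9, d 3).
Iteration 4: rows with parent_id in {9} -> chi (id 10, d 4).
Iteration 5: no rows with parent_id in {10}; recursion stops.

4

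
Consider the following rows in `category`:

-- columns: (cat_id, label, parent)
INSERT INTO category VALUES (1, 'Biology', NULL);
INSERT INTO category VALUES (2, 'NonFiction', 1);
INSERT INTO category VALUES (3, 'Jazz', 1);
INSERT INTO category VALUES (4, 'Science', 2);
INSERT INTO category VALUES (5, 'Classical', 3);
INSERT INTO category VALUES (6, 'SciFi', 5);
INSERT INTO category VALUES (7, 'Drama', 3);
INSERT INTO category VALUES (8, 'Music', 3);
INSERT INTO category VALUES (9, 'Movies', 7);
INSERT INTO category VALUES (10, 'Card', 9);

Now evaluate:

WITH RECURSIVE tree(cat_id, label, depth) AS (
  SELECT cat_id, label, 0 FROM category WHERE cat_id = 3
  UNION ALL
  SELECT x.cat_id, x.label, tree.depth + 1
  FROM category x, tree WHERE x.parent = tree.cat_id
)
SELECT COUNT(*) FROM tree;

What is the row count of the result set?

7

Base: cat_id=3 (Jazz) at depth 0.
Iteration 1: rows with parent in {3} -> Classical (id 5, depth 1), Drama (id 7, depth 1), Music (id 8, depth 1).
Iteration 2: rows with parent in {5,7,8} -> SciFi (id 6, depth 2), Movies (id 9, depth 2).
Iteration 3: rows with parent in {6,9} -> Card (id 10, depth 3).
Iteration 4: no rows with parent in {10}; recursion stops.
Total rows emitted: 7.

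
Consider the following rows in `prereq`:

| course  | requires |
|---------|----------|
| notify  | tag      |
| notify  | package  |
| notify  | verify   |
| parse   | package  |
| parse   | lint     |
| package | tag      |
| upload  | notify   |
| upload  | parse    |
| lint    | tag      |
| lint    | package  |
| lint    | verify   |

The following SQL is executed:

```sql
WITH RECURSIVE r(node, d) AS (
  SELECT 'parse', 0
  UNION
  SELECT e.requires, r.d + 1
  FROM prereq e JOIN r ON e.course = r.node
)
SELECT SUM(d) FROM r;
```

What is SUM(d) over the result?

Base: (parse, d=0).
Iteration 1: edges from {parse} -> (lint, d=1), (package, d=1).
Iteration 2: edges from {lint,package} -> (package, d=2), (tag, d=2), (verify, d=2). [UNION drops 1 duplicate row(s)]
Iteration 3: edges from {package,tag,verify} -> (tag, d=3).
Iteration 4: no outgoing edges from {tag}; recursion stops.
SUM(d) = 0 + 1 + 1 + 2 + 2 + 2 + 3 = 11.

11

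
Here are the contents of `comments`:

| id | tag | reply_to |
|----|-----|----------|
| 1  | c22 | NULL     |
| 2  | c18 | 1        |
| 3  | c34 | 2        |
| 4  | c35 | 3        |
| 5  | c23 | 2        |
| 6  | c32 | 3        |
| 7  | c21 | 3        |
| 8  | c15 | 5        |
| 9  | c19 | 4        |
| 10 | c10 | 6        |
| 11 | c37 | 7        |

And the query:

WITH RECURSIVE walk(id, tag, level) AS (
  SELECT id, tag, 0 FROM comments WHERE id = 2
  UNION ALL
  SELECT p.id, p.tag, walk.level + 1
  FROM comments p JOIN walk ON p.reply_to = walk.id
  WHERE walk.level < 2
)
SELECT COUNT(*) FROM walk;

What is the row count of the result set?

Base: id=2 (c18) at level 0.
Iteration 1: rows with reply_to in {2} -> c34 (id 3, level 1), c23 (id 5, level 1).
Iteration 2: rows with reply_to in {3,5} -> c35 (id 4, level 2), c32 (id 6, level 2), c21 (id 7, level 2), c15 (id 8, level 2).
Iteration 3: level < 2 fails for all current rows; recursion stops.
Total rows emitted: 7.

7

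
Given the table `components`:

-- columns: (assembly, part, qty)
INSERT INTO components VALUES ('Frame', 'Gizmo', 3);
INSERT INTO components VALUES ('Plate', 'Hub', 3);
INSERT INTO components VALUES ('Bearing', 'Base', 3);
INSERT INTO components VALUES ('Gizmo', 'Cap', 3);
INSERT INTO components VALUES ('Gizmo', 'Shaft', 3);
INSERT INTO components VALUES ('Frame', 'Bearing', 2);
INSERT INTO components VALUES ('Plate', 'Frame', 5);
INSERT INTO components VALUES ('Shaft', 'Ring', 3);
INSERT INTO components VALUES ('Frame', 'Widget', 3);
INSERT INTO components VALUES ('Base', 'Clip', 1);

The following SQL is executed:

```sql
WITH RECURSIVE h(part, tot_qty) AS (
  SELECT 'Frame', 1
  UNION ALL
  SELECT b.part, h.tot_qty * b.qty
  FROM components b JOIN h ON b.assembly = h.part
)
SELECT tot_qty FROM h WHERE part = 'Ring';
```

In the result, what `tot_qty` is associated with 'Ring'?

27

Base: (Frame, tot_qty=1).
Iteration 1: components of {Frame} -> Bearing = 1*2 = 2, Gizmo = 1*3 = 3, Widget = 1*3 = 3.
Iteration 2: components of {Bearing,Gizmo,Widget} -> Base = 2*3 = 6, Cap = 3*3 = 9, Shaft = 3*3 = 9.
Iteration 3: components of {Base,Cap,Shaft} -> Clip = 6*1 = 6, Ring = 9*3 = 27.
Iteration 4: no further components; recursion stops.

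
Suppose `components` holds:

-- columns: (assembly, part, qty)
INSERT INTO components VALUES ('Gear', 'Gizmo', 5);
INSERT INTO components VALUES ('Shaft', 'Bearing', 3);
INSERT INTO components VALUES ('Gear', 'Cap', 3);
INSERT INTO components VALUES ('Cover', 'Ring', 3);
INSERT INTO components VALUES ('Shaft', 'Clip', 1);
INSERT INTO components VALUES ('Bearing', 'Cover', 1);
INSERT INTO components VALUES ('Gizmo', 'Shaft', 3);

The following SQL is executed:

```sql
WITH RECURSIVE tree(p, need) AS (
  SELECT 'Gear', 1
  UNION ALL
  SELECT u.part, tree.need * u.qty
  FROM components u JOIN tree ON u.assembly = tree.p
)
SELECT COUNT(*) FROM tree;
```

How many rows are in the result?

8

Base: (Gear, need=1).
Iteration 1: components of {Gear} -> Cap = 1*3 = 3, Gizmo = 1*5 = 5.
Iteration 2: components of {Cap,Gizmo} -> Shaft = 5*3 = 15.
Iteration 3: components of {Shaft} -> Bearing = 15*3 = 45, Clip = 15*1 = 15.
Iteration 4: components of {Bearing,Clip} -> Cover = 45*1 = 45.
Iteration 5: components of {Cover} -> Ring = 45*3 = 135.
Iteration 6: no further components; recursion stops.
Total rows emitted: 8.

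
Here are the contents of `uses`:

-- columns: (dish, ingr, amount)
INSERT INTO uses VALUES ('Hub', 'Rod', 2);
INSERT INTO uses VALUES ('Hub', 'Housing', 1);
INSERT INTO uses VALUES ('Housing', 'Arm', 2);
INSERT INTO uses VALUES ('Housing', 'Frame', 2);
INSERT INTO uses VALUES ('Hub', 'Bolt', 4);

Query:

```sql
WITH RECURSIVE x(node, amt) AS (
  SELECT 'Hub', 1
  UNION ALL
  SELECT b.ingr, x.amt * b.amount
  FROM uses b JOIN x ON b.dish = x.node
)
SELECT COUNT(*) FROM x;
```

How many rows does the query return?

Base: (Hub, amt=1).
Iteration 1: components of {Hub} -> Bolt = 1*4 = 4, Housing = 1*1 = 1, Rod = 1*2 = 2.
Iteration 2: components of {Bolt,Housing,Rod} -> Arm = 1*2 = 2, Frame = 1*2 = 2.
Iteration 3: no further components; recursion stops.
Total rows emitted: 6.

6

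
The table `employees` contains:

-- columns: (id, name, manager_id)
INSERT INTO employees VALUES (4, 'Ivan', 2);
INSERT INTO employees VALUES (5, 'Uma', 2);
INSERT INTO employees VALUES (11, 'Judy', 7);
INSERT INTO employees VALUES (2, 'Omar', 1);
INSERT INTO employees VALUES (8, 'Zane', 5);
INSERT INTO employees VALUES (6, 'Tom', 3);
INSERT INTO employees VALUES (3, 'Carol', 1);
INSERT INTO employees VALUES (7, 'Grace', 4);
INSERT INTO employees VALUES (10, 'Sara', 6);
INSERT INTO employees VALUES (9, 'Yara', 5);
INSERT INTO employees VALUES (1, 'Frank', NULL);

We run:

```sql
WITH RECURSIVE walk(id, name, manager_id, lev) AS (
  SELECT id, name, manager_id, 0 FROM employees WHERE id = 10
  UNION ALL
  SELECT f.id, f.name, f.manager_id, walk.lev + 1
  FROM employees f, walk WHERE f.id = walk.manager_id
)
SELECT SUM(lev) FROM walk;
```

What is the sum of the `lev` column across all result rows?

Base: id=10 (Sara), manager_id=6, lev 0.
Iteration 1: join on id=6 -> Tom (id 6, manager_id=3, lev 1).
Iteration 2: join on id=3 -> Carol (id 3, manager_id=1, lev 2).
Iteration 3: join on id=1 -> Frank (id 1, manager_id=NULL, lev 3).
Iteration 4: manager_id is NULL; no match; recursion stops.
SUM(lev) = 0 + 1 + 2 + 3 = 6.

6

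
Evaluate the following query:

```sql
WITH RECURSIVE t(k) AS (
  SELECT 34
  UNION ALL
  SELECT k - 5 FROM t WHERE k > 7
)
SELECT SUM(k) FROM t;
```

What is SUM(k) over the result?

Base: k=34.
Iteration 1: 34 > 7 holds -> k = 34 - 5 = 29.
Iteration 2: 29 > 7 holds -> k = 29 - 5 = 24.
Iteration 3: 24 > 7 holds -> k = 24 - 5 = 19.
Iteration 4: 19 > 7 holds -> k = 19 - 5 = 14.
Iteration 5: 14 > 7 holds -> k = 14 - 5 = 9.
Iteration 6: 9 > 7 holds -> k = 9 - 5 = 4.
Iteration 7: 4 > 7 fails; recursion stops.
SUM(k) = 34 + 29 + 24 + 19 + 14 + 9 + 4 = 133.

133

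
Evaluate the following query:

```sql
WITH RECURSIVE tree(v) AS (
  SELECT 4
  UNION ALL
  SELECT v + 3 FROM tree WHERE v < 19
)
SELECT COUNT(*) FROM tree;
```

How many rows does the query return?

Base: v=4.
Iteration 1: 4 < 19 holds -> v = 4 + 3 = 7.
Iteration 2: 7 < 19 holds -> v = 7 + 3 = 10.
Iteration 3: 10 < 19 holds -> v = 10 + 3 = 13.
Iteration 4: 13 < 19 holds -> v = 13 + 3 = 16.
Iteration 5: 16 < 19 holds -> v = 16 + 3 = 19.
Iteration 6: 19 < 19 fails; recursion stops.
Total rows emitted: 6.

6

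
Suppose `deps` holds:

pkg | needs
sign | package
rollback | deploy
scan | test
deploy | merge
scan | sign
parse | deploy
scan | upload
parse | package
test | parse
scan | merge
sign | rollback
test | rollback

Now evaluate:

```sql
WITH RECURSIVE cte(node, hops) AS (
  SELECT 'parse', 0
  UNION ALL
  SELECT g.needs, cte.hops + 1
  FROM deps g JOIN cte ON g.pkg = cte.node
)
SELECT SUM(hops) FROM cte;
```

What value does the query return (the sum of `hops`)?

Base: (parse, hops=0).
Iteration 1: edges from {parse} -> (deploy, hops=1), (package, hops=1).
Iteration 2: edges from {deploy,package} -> (merge, hops=2).
Iteration 3: no outgoing edges from {merge}; recursion stops.
SUM(hops) = 0 + 1 + 1 + 2 = 4.

4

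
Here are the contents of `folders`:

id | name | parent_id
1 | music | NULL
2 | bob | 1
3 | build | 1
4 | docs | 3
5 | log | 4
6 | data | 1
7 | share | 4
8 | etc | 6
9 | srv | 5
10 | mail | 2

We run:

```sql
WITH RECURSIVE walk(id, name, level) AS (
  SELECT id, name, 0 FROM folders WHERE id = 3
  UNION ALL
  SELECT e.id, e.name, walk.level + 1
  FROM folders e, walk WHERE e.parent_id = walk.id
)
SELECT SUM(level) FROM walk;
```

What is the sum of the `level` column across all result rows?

Base: id=3 (build) at level 0.
Iteration 1: rows with parent_id in {3} -> docs (id 4, level 1).
Iteration 2: rows with parent_id in {4} -> log (id 5, level 2), share (id 7, level 2).
Iteration 3: rows with parent_id in {5,7} -> srv (id 9, level 3).
Iteration 4: no rows with parent_id in {9}; recursion stops.
SUM(level) = 0 + 1 + 2 + 2 + 3 = 8.

8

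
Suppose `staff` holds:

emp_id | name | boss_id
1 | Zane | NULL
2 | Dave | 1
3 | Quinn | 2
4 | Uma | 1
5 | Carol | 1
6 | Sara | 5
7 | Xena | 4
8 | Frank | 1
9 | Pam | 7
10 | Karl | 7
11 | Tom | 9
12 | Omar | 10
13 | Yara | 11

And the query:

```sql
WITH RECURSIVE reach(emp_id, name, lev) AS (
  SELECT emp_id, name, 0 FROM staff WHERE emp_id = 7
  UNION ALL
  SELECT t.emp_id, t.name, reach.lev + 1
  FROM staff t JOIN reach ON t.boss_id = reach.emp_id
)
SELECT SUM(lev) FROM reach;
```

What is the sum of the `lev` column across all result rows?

Base: emp_id=7 (Xena) at lev 0.
Iteration 1: rows with boss_id in {7} -> Pam (id 9, lev 1), Karl (id 10, lev 1).
Iteration 2: rows with boss_id in {9,10} -> Tom (id 11, lev 2), Omar (id 12, lev 2).
Iteration 3: rows with boss_id in {11,12} -> Yara (id 13, lev 3).
Iteration 4: no rows with boss_id in {13}; recursion stops.
SUM(lev) = 0 + 1 + 1 + 2 + 2 + 3 = 9.

9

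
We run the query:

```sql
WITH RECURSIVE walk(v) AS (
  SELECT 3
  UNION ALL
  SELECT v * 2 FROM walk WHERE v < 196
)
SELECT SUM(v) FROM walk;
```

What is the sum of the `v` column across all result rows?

Base: v=3.
Iteration 1: 3 < 196 holds -> v = 3 * 2 = 6.
Iteration 2: 6 < 196 holds -> v = 6 * 2 = 12.
Iteration 3: 12 < 196 holds -> v = 12 * 2 = 24.
Iteration 4: 24 < 196 holds -> v = 24 * 2 = 48.
Iteration 5: 48 < 196 holds -> v = 48 * 2 = 96.
Iteration 6: 96 < 196 holds -> v = 96 * 2 = 192.
Iteration 7: 192 < 196 holds -> v = 192 * 2 = 384.
Iteration 8: 384 < 196 fails; recursion stops.
SUM(v) = 3 + 6 + 12 + 24 + 48 + 96 + 192 + 384 = 765.

765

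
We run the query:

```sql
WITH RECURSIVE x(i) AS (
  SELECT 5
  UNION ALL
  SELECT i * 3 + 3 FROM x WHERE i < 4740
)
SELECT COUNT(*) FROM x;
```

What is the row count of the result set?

Base: i=5.
Iteration 1: 5 < 4740 holds -> i = 5 * 3 + 3 = 18.
Iteration 2: 18 < 4740 holds -> i = 18 * 3 + 3 = 57.
Iteration 3: 57 < 4740 holds -> i = 57 * 3 + 3 = 174.
Iteration 4: 174 < 4740 holds -> i = 174 * 3 + 3 = 525.
Iteration 5: 525 < 4740 holds -> i = 525 * 3 + 3 = 1578.
Iteration 6: 1578 < 4740 holds -> i = 1578 * 3 + 3 = 4737.
Iteration 7: 4737 < 4740 holds -> i = 4737 * 3 + 3 = 14214.
Iteration 8: 14214 < 4740 fails; recursion stops.
Total rows emitted: 8.

8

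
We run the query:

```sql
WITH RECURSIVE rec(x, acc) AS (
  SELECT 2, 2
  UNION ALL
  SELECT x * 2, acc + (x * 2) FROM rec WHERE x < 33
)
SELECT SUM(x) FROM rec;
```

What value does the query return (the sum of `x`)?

126

Base: x=2, acc=2.
Iteration 1: 2 < 33 holds -> x = 2 * 2 = 4, acc = 2 + 4 = 6.
Iteration 2: 4 < 33 holds -> x = 4 * 2 = 8, acc = 6 + 8 = 14.
Iteration 3: 8 < 33 holds -> x = 8 * 2 = 16, acc = 14 + 16 = 30.
Iteration 4: 16 < 33 holds -> x = 16 * 2 = 32, acc = 30 + 32 = 62.
Iteration 5: 32 < 33 holds -> x = 32 * 2 = 64, acc = 62 + 64 = 126.
Iteration 6: 64 < 33 fails; recursion stops.
SUM(x) = 2 + 4 + 8 + 16 + 32 + 64 = 126.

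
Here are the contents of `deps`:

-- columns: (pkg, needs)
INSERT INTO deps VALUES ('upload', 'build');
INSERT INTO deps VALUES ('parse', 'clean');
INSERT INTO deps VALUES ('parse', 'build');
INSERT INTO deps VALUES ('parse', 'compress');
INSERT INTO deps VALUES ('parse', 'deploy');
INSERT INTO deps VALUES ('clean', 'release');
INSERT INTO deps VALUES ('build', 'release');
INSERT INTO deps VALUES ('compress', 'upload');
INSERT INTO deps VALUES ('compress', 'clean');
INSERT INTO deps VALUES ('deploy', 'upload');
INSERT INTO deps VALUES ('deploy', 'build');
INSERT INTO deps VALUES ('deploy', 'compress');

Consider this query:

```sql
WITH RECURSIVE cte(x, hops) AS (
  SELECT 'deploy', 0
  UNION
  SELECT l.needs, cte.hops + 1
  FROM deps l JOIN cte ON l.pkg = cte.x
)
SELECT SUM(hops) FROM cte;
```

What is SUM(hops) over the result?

21

Base: (deploy, hops=0).
Iteration 1: edges from {deploy} -> (build, hops=1), (compress, hops=1), (upload, hops=1).
Iteration 2: edges from {build,compress,upload} -> (build, hops=2), (clean, hops=2), (release, hops=2), (upload, hops=2).
Iteration 3: edges from {build,clean,release,upload} -> (build, hops=3), (release, hops=3). [UNION drops 1 duplicate row(s)]
Iteration 4: edges from {build,release} -> (release, hops=4).
Iteration 5: no outgoing edges from {release}; recursion stops.
SUM(hops) = 0 + 1 + 1 + 1 + 2 + 2 + 2 + 2 + 3 + 3 + 4 = 21.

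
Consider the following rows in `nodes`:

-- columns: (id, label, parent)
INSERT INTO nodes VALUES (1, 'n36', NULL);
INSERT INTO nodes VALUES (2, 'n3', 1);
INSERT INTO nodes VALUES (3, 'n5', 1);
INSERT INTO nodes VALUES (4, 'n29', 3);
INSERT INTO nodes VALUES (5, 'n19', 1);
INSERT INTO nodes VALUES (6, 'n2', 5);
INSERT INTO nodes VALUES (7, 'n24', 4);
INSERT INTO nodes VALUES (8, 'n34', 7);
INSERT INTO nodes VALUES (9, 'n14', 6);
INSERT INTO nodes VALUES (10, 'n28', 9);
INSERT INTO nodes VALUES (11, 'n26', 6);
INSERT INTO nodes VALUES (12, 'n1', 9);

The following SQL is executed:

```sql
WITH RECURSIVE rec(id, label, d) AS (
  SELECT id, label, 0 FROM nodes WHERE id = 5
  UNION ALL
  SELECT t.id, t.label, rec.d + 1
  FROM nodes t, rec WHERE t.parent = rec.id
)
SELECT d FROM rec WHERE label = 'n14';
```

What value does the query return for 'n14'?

Base: id=5 (n19) at d 0.
Iteration 1: rows with parent in {5} -> n2 (id 6, d 1).
Iteration 2: rows with parent in {6} -> n14 (id 9, d 2), n26 (id 11, d 2).
Iteration 3: rows with parent in {9,11} -> n28 (id 10, d 3), n1 (id 12, d 3).
Iteration 4: no rows with parent in {10,12}; recursion stops.

2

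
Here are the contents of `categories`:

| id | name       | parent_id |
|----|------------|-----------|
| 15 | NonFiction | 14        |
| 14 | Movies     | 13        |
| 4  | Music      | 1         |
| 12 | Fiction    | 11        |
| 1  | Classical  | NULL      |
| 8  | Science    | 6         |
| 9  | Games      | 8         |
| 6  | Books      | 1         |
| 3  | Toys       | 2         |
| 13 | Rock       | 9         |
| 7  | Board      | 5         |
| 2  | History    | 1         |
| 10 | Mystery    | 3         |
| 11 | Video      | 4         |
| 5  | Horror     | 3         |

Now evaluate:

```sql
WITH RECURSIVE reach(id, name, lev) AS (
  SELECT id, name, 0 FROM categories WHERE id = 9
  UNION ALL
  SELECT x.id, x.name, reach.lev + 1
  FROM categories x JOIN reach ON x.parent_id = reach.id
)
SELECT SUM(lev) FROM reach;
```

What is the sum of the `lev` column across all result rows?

6

Base: id=9 (Games) at lev 0.
Iteration 1: rows with parent_id in {9} -> Rock (id 13, lev 1).
Iteration 2: rows with parent_id in {13} -> Movies (id 14, lev 2).
Iteration 3: rows with parent_id in {14} -> NonFiction (id 15, lev 3).
Iteration 4: no rows with parent_id in {15}; recursion stops.
SUM(lev) = 0 + 1 + 2 + 3 = 6.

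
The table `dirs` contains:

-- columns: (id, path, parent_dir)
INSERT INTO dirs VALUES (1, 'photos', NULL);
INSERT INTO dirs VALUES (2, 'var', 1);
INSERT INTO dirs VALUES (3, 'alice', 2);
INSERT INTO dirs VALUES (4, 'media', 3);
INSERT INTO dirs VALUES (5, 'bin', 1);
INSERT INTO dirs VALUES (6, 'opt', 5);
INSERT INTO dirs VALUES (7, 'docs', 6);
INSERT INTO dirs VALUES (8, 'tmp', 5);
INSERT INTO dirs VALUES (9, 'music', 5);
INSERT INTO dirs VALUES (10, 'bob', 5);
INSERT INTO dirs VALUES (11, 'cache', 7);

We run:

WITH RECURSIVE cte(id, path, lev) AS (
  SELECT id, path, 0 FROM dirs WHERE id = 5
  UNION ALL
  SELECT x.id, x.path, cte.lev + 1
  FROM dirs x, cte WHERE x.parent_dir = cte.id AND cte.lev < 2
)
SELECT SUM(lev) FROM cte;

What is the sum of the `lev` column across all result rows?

Base: id=5 (bin) at lev 0.
Iteration 1: rows with parent_dir in {5} -> opt (id 6, lev 1), tmp (id 8, lev 1), music (id 9, lev 1), bob (id 10, lev 1).
Iteration 2: rows with parent_dir in {6,8,9,10} -> docs (id 7, lev 2).
Iteration 3: lev < 2 fails for all current rows; recursion stops.
SUM(lev) = 0 + 1 + 1 + 1 + 1 + 2 = 6.

6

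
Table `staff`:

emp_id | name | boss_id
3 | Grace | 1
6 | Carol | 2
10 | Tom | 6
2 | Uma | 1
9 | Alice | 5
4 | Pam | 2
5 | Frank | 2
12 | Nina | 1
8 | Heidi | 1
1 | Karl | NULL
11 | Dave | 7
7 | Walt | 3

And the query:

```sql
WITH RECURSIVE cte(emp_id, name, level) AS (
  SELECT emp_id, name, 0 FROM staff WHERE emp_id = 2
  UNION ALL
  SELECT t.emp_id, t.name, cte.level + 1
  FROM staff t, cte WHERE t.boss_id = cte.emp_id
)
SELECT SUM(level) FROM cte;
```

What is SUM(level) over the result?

7

Base: emp_id=2 (Uma) at level 0.
Iteration 1: rows with boss_id in {2} -> Pam (id 4, level 1), Frank (id 5, level 1), Carol (id 6, level 1).
Iteration 2: rows with boss_id in {4,5,6} -> Alice (id 9, level 2), Tom (id 10, level 2).
Iteration 3: no rows with boss_id in {9,10}; recursion stops.
SUM(level) = 0 + 1 + 1 + 1 + 2 + 2 = 7.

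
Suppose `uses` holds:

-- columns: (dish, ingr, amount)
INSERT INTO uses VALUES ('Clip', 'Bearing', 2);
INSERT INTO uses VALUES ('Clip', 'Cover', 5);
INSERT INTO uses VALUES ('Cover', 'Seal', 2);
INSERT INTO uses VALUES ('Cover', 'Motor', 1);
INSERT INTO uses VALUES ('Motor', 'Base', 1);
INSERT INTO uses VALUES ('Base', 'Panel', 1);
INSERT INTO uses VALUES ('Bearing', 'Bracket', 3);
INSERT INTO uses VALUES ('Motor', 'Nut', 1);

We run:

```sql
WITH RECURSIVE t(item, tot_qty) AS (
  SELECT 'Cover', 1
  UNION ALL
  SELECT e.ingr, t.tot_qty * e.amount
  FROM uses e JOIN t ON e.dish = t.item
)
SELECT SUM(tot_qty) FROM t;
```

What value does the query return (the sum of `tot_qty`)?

7

Base: (Cover, tot_qty=1).
Iteration 1: components of {Cover} -> Motor = 1*1 = 1, Seal = 1*2 = 2.
Iteration 2: components of {Motor,Seal} -> Base = 1*1 = 1, Nut = 1*1 = 1.
Iteration 3: components of {Base,Nut} -> Panel = 1*1 = 1.
Iteration 4: no further components; recursion stops.
SUM(tot_qty) = 1 + 2 + 1 + 1 + 1 + 1 = 7.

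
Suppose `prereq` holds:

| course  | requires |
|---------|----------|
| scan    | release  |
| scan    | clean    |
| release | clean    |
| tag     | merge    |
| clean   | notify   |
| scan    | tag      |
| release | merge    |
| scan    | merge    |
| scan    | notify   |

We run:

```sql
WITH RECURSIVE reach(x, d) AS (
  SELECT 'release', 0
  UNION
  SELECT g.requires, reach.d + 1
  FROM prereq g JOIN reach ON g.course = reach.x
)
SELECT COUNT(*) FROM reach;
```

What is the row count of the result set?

4

Base: (release, d=0).
Iteration 1: edges from {release} -> (clean, d=1), (merge, d=1).
Iteration 2: edges from {clean,merge} -> (notify, d=2).
Iteration 3: no outgoing edges from {notify}; recursion stops.
Total rows emitted: 4.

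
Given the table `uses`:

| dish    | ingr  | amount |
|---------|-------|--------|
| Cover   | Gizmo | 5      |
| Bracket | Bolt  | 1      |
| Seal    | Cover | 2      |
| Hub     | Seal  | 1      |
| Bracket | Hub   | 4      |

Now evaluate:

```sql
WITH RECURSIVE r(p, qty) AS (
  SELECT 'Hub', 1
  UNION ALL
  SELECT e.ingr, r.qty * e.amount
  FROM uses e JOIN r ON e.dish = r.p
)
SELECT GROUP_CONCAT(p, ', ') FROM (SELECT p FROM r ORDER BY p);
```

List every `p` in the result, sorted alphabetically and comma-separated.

Cover, Gizmo, Hub, Seal

Base: (Hub, qty=1).
Iteration 1: components of {Hub} -> Seal = 1*1 = 1.
Iteration 2: components of {Seal} -> Cover = 1*2 = 2.
Iteration 3: components of {Cover} -> Gizmo = 2*5 = 10.
Iteration 4: no further components; recursion stops.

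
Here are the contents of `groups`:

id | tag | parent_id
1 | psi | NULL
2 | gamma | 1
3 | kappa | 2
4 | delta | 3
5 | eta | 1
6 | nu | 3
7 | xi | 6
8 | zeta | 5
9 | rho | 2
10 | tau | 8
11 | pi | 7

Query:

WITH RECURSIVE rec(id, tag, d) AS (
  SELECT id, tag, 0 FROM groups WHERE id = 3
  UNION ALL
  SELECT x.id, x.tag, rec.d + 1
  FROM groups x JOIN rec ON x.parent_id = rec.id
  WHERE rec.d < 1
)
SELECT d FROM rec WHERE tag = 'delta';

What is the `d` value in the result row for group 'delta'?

1

Base: id=3 (kappa) at d 0.
Iteration 1: rows with parent_id in {3} -> delta (id 4, d 1), nu (id 6, d 1).
Iteration 2: d < 1 fails for all current rows; recursion stops.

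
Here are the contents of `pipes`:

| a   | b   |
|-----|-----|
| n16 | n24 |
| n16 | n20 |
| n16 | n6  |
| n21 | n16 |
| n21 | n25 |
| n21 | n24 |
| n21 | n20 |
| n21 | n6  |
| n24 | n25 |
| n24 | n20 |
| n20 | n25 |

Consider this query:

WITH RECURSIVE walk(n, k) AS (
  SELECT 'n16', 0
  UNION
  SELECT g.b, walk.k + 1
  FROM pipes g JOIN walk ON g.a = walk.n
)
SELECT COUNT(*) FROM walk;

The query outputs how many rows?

Base: (n16, k=0).
Iteration 1: edges from {n16} -> (n20, k=1), (n24, k=1), (n6, k=1).
Iteration 2: edges from {n20,n24,n6} -> (n20, k=2), (n25, k=2). [UNION drops 1 duplicate row(s)]
Iteration 3: edges from {n20,n25} -> (n25, k=3).
Iteration 4: no outgoing edges from {n25}; recursion stops.
Total rows emitted: 7.

7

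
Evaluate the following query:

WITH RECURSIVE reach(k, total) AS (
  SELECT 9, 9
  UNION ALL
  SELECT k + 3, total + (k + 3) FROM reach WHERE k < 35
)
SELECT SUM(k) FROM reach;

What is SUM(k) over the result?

Base: k=9, total=9.
Iteration 1: 9 < 35 holds -> k = 9 + 3 = 12, total = 9 + 12 = 21.
Iteration 2: 12 < 35 holds -> k = 12 + 3 = 15, total = 21 + 15 = 36.
Iteration 3: 15 < 35 holds -> k = 15 + 3 = 18, total = 36 + 18 = 54.
Iteration 4: 18 < 35 holds -> k = 18 + 3 = 21, total = 54 + 21 = 75.
Iteration 5: 21 < 35 holds -> k = 21 + 3 = 24, total = 75 + 24 = 99.
Iteration 6: 24 < 35 holds -> k = 24 + 3 = 27, total = 99 + 27 = 126.
Iteration 7: 27 < 35 holds -> k = 27 + 3 = 30, total = 126 + 30 = 156.
Iteration 8: 30 < 35 holds -> k = 30 + 3 = 33, total = 156 + 33 = 189.
Iteration 9: 33 < 35 holds -> k = 33 + 3 = 36, total = 189 + 36 = 225.
Iteration 10: 36 < 35 fails; recursion stops.
SUM(k) = 9 + 12 + 15 + 18 + 21 + 24 + 27 + 30 + 33 + 36 = 225.

225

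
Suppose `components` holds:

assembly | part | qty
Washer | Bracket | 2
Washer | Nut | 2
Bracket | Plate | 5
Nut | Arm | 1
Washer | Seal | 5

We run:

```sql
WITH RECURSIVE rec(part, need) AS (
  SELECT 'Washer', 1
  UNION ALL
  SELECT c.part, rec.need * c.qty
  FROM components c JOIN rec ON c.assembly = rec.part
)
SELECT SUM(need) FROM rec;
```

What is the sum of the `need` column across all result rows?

22

Base: (Washer, need=1).
Iteration 1: components of {Washer} -> Bracket = 1*2 = 2, Nut = 1*2 = 2, Seal = 1*5 = 5.
Iteration 2: components of {Bracket,Nut,Seal} -> Arm = 2*1 = 2, Plate = 2*5 = 10.
Iteration 3: no further components; recursion stops.
SUM(need) = 1 + 2 + 2 + 5 + 10 + 2 = 22.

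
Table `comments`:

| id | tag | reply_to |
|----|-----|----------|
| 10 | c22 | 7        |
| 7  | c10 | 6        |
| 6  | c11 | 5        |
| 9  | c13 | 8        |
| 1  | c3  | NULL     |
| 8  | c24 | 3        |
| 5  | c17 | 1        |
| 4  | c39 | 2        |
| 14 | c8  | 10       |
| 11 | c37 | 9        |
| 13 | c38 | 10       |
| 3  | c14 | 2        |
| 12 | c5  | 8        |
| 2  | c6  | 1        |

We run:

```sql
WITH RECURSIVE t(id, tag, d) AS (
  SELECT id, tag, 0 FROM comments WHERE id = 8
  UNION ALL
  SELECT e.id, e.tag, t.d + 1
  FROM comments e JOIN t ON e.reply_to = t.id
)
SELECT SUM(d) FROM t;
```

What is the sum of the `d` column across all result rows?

Base: id=8 (c24) at d 0.
Iteration 1: rows with reply_to in {8} -> c13 (id 9, d 1), c5 (id 12, d 1).
Iteration 2: rows with reply_to in {9,12} -> c37 (id 11, d 2).
Iteration 3: no rows with reply_to in {11}; recursion stops.
SUM(d) = 0 + 1 + 1 + 2 = 4.

4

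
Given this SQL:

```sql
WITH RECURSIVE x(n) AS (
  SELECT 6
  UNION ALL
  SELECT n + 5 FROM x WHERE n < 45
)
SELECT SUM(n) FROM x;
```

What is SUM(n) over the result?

234

Base: n=6.
Iteration 1: 6 < 45 holds -> n = 6 + 5 = 11.
Iteration 2: 11 < 45 holds -> n = 11 + 5 = 16.
Iteration 3: 16 < 45 holds -> n = 16 + 5 = 21.
Iteration 4: 21 < 45 holds -> n = 21 + 5 = 26.
Iteration 5: 26 < 45 holds -> n = 26 + 5 = 31.
Iteration 6: 31 < 45 holds -> n = 31 + 5 = 36.
Iteration 7: 36 < 45 holds -> n = 36 + 5 = 41.
Iteration 8: 41 < 45 holds -> n = 41 + 5 = 46.
Iteration 9: 46 < 45 fails; recursion stops.
SUM(n) = 6 + 11 + 16 + 21 + 26 + 31 + 36 + 41 + 46 = 234.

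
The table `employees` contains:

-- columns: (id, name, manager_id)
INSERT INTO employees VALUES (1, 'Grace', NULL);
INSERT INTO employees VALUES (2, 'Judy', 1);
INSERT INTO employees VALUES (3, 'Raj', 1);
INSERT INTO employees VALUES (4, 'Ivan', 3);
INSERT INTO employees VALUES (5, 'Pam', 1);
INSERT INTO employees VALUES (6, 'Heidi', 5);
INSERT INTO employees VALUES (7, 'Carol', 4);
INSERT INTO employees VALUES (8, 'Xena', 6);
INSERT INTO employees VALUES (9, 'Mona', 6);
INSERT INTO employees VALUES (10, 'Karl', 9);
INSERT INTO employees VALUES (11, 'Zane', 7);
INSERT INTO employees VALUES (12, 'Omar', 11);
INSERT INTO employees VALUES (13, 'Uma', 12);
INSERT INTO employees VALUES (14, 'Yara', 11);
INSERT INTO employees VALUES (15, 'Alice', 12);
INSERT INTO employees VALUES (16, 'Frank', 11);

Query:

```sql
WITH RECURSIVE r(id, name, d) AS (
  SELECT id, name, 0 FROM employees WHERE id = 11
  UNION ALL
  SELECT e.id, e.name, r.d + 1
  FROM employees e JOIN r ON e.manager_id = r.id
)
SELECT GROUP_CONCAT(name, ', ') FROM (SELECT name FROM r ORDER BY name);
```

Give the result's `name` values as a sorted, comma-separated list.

Alice, Frank, Omar, Uma, Yara, Zane

Base: id=11 (Zane) at d 0.
Iteration 1: rows with manager_id in {11} -> Omar (id 12, d 1), Yara (id 14, d 1), Frank (id 16, d 1).
Iteration 2: rows with manager_id in {12,14,16} -> Uma (id 13, d 2), Alice (id 15, d 2).
Iteration 3: no rows with manager_id in {13,15}; recursion stops.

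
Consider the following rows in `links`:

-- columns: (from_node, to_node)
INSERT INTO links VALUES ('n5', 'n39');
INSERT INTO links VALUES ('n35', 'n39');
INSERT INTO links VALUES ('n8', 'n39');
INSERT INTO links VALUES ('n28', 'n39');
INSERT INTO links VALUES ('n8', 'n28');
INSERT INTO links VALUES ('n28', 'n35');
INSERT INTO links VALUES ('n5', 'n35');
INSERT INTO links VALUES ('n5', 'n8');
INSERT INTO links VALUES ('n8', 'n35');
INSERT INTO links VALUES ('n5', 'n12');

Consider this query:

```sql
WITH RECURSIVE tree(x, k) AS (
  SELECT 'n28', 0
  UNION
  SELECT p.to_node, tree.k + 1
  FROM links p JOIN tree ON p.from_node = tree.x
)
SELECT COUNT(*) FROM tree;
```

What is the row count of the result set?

Base: (n28, k=0).
Iteration 1: edges from {n28} -> (n35, k=1), (n39, k=1).
Iteration 2: edges from {n35,n39} -> (n39, k=2).
Iteration 3: no outgoing edges from {n39}; recursion stops.
Total rows emitted: 4.

4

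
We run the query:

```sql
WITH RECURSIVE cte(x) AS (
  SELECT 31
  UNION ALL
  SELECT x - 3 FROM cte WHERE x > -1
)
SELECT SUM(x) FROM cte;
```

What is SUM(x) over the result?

Base: x=31.
Iteration 1: 31 > -1 holds -> x = 31 - 3 = 28.
Iteration 2: 28 > -1 holds -> x = 28 - 3 = 25.
Iteration 3: 25 > -1 holds -> x = 25 - 3 = 22.
Iteration 4: 22 > -1 holds -> x = 22 - 3 = 19.
Iteration 5: 19 > -1 holds -> x = 19 - 3 = 16.
Iteration 6: 16 > -1 holds -> x = 16 - 3 = 13.
Iteration 7: 13 > -1 holds -> x = 13 - 3 = 10.
Iteration 8: 10 > -1 holds -> x = 10 - 3 = 7.
Iteration 9: 7 > -1 holds -> x = 7 - 3 = 4.
Iteration 10: 4 > -1 holds -> x = 4 - 3 = 1.
Iteration 11: 1 > -1 holds -> x = 1 - 3 = -2.
Iteration 12: -2 > -1 fails; recursion stops.
SUM(x) = 31 + 28 + 25 + 22 + 19 + 16 + 13 + 10 + 7 + 4 + 1 + -2 = 174.

174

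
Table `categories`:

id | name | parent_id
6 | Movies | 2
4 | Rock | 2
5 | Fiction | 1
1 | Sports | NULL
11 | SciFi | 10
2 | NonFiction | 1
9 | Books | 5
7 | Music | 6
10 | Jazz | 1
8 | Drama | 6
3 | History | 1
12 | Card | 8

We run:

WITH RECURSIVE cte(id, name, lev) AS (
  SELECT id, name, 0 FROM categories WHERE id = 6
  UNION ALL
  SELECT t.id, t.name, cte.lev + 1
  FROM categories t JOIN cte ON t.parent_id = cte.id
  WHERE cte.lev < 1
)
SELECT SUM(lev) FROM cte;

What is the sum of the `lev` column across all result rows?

2

Base: id=6 (Movies) at lev 0.
Iteration 1: rows with parent_id in {6} -> Music (id 7, lev 1), Drama (id 8, lev 1).
Iteration 2: lev < 1 fails for all current rows; recursion stops.
SUM(lev) = 0 + 1 + 1 = 2.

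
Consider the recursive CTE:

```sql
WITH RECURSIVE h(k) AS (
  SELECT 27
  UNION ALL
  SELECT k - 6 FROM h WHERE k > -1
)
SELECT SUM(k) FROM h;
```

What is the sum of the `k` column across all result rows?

Base: k=27.
Iteration 1: 27 > -1 holds -> k = 27 - 6 = 21.
Iteration 2: 21 > -1 holds -> k = 21 - 6 = 15.
Iteration 3: 15 > -1 holds -> k = 15 - 6 = 9.
Iteration 4: 9 > -1 holds -> k = 9 - 6 = 3.
Iteration 5: 3 > -1 holds -> k = 3 - 6 = -3.
Iteration 6: -3 > -1 fails; recursion stops.
SUM(k) = 27 + 21 + 15 + 9 + 3 + -3 = 72.

72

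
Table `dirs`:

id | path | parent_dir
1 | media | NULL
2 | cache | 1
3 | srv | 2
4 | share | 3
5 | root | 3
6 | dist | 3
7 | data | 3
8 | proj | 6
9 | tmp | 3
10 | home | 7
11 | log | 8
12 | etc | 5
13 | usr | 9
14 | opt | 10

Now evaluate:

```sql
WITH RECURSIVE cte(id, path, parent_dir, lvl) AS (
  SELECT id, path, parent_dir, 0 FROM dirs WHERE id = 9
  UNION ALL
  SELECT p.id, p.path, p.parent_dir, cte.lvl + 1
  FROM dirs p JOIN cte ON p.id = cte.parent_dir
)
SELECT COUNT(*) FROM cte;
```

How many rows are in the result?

Base: id=9 (tmp), parent_dir=3, lvl 0.
Iteration 1: join on id=3 -> srv (id 3, parent_dir=2, lvl 1).
Iteration 2: join on id=2 -> cache (id 2, parent_dir=1, lvl 2).
Iteration 3: join on id=1 -> media (id 1, parent_dir=NULL, lvl 3).
Iteration 4: parent_dir is NULL; no match; recursion stops.
Total rows emitted: 4.

4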